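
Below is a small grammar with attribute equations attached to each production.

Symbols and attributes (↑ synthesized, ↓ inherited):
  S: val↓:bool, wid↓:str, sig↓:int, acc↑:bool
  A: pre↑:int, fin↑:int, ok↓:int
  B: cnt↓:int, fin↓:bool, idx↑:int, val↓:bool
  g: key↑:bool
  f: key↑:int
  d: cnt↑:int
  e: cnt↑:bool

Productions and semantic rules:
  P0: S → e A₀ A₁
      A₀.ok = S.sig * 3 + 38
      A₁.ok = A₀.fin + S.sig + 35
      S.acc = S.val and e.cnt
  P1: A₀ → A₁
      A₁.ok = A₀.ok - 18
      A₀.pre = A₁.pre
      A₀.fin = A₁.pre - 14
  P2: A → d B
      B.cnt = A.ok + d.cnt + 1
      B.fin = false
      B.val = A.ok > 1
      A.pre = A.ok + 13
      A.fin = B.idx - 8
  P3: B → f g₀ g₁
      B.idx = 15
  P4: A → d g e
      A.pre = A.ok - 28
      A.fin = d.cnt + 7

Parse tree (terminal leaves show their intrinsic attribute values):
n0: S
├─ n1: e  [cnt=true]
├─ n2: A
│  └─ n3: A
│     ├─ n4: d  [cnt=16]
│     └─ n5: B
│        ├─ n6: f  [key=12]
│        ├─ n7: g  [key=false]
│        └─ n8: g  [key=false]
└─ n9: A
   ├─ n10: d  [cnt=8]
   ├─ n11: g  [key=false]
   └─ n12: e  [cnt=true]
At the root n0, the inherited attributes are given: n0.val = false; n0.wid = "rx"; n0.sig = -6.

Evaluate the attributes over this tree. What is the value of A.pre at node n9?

1. n0.val = false  [given at root]
2. n0.wid = "rx"  [given at root]
3. n0.sig = -6  [given at root]
4. n1.cnt = true  [terminal]
5. n2.ok = 20  [S.sig * 3 + 38]
6. n3.ok = 2  [A₀.ok - 18]
7. n4.cnt = 16  [terminal]
8. n5.cnt = 19  [A.ok + d.cnt + 1]
9. n5.fin = false  [false]
10. n5.val = true  [A.ok > 1]
11. n6.key = 12  [terminal]
12. n7.key = false  [terminal]
13. n8.key = false  [terminal]
14. n5.idx = 15  [15]
15. n3.pre = 15  [A.ok + 13]
16. n3.fin = 7  [B.idx - 8]
17. n2.pre = 15  [A₁.pre]
18. n2.fin = 1  [A₁.pre - 14]
19. n9.ok = 30  [A₀.fin + S.sig + 35]
20. n10.cnt = 8  [terminal]
21. n11.key = false  [terminal]
22. n12.cnt = true  [terminal]
23. n9.pre = 2  [A.ok - 28]
24. n9.fin = 15  [d.cnt + 7]
25. n0.acc = false  [S.val and e.cnt]

2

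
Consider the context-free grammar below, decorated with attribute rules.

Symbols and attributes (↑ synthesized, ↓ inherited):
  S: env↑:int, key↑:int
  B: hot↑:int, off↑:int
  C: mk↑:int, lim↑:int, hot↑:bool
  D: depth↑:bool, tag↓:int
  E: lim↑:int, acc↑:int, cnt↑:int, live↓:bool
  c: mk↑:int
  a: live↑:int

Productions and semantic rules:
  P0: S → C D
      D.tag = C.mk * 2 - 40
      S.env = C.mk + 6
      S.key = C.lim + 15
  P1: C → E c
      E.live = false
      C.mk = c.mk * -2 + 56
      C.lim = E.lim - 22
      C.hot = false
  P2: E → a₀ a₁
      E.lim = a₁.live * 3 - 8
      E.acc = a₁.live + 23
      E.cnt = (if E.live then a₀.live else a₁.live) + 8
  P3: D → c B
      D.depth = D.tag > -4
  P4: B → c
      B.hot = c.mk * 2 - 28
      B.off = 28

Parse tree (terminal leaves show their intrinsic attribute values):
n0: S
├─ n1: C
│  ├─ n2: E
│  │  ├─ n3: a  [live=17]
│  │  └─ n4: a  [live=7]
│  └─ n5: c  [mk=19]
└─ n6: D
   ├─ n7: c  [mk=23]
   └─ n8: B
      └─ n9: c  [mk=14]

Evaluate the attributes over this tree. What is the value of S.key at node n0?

1. n2.live = false  [false]
2. n3.live = 17  [terminal]
3. n4.live = 7  [terminal]
4. n2.lim = 13  [a₁.live * 3 - 8]
5. n2.acc = 30  [a₁.live + 23]
6. n2.cnt = 15  [(if E.live then a₀.live else a₁.live) + 8]
7. n5.mk = 19  [terminal]
8. n1.mk = 18  [c.mk * -2 + 56]
9. n1.lim = -9  [E.lim - 22]
10. n1.hot = false  [false]
11. n6.tag = -4  [C.mk * 2 - 40]
12. n7.mk = 23  [terminal]
13. n9.mk = 14  [terminal]
14. n8.hot = 0  [c.mk * 2 - 28]
15. n8.off = 28  [28]
16. n6.depth = false  [D.tag > -4]
17. n0.env = 24  [C.mk + 6]
18. n0.key = 6  [C.lim + 15]

6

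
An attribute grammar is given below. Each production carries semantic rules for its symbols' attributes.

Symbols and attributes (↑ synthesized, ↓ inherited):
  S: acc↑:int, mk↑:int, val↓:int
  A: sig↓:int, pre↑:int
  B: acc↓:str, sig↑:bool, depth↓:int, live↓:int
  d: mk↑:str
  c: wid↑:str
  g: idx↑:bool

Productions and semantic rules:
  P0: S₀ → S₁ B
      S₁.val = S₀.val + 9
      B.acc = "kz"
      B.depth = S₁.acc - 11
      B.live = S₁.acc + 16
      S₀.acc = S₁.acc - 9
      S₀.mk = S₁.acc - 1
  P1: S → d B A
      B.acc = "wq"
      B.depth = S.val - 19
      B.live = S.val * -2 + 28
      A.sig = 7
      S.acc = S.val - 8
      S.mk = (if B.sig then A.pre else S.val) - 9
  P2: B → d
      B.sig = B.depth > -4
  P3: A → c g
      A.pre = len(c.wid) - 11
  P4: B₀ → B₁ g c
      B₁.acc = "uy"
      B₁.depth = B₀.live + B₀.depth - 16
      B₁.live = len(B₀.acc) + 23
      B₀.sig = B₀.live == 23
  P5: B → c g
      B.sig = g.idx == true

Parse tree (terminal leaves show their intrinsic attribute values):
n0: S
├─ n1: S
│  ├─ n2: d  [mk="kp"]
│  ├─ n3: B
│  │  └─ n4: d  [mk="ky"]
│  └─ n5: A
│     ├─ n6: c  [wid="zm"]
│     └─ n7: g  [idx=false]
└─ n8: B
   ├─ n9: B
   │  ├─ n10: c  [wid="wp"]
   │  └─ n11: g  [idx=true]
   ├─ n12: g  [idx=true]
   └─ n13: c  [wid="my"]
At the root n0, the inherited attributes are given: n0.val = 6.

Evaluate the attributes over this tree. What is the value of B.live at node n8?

1. n0.val = 6  [given at root]
2. n1.val = 15  [S₀.val + 9]
3. n2.mk = "kp"  [terminal]
4. n3.acc = "wq"  ["wq"]
5. n3.depth = -4  [S.val - 19]
6. n3.live = -2  [S.val * -2 + 28]
7. n4.mk = "ky"  [terminal]
8. n3.sig = false  [B.depth > -4]
9. n5.sig = 7  [7]
10. n6.wid = "zm"  [terminal]
11. n7.idx = false  [terminal]
12. n5.pre = -9  [len(c.wid) - 11]
13. n1.acc = 7  [S.val - 8]
14. n1.mk = 6  [(if B.sig then A.pre else S.val) - 9]
15. n8.acc = "kz"  ["kz"]
16. n8.depth = -4  [S₁.acc - 11]
17. n8.live = 23  [S₁.acc + 16]
18. n9.acc = "uy"  ["uy"]
19. n9.depth = 3  [B₀.live + B₀.depth - 16]
20. n9.live = 25  [len(B₀.acc) + 23]
21. n10.wid = "wp"  [terminal]
22. n11.idx = true  [terminal]
23. n9.sig = true  [g.idx == true]
24. n12.idx = true  [terminal]
25. n13.wid = "my"  [terminal]
26. n8.sig = true  [B₀.live == 23]
27. n0.acc = -2  [S₁.acc - 9]
28. n0.mk = 6  [S₁.acc - 1]

23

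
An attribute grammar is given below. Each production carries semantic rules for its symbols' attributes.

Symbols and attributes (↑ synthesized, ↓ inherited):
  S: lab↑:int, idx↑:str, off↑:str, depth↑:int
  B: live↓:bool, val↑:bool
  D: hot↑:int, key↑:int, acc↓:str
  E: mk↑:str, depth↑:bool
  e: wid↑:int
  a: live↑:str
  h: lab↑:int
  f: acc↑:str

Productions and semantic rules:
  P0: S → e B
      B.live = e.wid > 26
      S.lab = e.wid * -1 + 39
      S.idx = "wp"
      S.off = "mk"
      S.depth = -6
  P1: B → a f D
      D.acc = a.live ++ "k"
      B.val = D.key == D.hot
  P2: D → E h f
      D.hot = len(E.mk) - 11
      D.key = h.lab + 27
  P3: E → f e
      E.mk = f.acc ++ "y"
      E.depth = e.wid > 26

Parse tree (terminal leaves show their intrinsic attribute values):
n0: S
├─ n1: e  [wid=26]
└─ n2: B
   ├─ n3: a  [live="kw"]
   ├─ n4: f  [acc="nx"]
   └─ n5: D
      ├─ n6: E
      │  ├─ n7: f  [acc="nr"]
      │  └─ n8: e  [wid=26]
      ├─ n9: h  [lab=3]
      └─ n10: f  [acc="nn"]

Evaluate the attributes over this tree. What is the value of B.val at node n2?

1. n1.wid = 26  [terminal]
2. n2.live = false  [e.wid > 26]
3. n3.live = "kw"  [terminal]
4. n4.acc = "nx"  [terminal]
5. n5.acc = "kwk"  [a.live ++ "k"]
6. n7.acc = "nr"  [terminal]
7. n8.wid = 26  [terminal]
8. n6.mk = "nry"  [f.acc ++ "y"]
9. n6.depth = false  [e.wid > 26]
10. n9.lab = 3  [terminal]
11. n10.acc = "nn"  [terminal]
12. n5.hot = -8  [len(E.mk) - 11]
13. n5.key = 30  [h.lab + 27]
14. n2.val = false  [D.key == D.hot]
15. n0.lab = 13  [e.wid * -1 + 39]
16. n0.idx = "wp"  ["wp"]
17. n0.off = "mk"  ["mk"]
18. n0.depth = -6  [-6]

false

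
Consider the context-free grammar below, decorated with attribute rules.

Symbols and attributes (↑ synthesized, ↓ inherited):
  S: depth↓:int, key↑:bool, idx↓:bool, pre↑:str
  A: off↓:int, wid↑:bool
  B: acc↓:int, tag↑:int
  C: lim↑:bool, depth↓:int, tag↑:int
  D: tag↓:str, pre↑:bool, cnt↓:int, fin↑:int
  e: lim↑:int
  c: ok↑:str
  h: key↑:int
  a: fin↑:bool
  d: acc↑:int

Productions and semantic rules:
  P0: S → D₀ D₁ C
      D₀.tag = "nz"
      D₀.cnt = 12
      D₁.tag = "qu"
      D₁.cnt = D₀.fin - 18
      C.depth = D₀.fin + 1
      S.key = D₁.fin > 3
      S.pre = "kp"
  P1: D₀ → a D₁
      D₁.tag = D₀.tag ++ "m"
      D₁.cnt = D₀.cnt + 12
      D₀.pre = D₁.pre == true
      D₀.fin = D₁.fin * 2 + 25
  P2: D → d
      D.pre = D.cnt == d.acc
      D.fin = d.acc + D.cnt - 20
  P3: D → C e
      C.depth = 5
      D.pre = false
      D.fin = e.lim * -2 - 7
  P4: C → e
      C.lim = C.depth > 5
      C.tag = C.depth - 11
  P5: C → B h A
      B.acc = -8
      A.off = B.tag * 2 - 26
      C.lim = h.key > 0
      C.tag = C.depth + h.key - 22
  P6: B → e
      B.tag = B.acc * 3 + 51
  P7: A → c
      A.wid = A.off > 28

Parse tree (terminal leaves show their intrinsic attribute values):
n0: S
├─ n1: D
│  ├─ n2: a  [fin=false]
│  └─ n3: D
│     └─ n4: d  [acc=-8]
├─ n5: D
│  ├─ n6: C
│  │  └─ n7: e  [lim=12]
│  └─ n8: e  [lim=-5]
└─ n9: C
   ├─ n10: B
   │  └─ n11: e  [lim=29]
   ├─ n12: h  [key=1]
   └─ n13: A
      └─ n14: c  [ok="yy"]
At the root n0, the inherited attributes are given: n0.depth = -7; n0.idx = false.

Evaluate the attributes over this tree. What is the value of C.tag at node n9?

1. n0.depth = -7  [given at root]
2. n0.idx = false  [given at root]
3. n1.tag = "nz"  ["nz"]
4. n1.cnt = 12  [12]
5. n2.fin = false  [terminal]
6. n3.tag = "nzm"  [D₀.tag ++ "m"]
7. n3.cnt = 24  [D₀.cnt + 12]
8. n4.acc = -8  [terminal]
9. n3.pre = false  [D.cnt == d.acc]
10. n3.fin = -4  [d.acc + D.cnt - 20]
11. n1.pre = false  [D₁.pre == true]
12. n1.fin = 17  [D₁.fin * 2 + 25]
13. n5.tag = "qu"  ["qu"]
14. n5.cnt = -1  [D₀.fin - 18]
15. n6.depth = 5  [5]
16. n7.lim = 12  [terminal]
17. n6.lim = false  [C.depth > 5]
18. n6.tag = -6  [C.depth - 11]
19. n8.lim = -5  [terminal]
20. n5.pre = false  [false]
21. n5.fin = 3  [e.lim * -2 - 7]
22. n9.depth = 18  [D₀.fin + 1]
23. n10.acc = -8  [-8]
24. n11.lim = 29  [terminal]
25. n10.tag = 27  [B.acc * 3 + 51]
26. n12.key = 1  [terminal]
27. n13.off = 28  [B.tag * 2 - 26]
28. n14.ok = "yy"  [terminal]
29. n13.wid = false  [A.off > 28]
30. n9.lim = true  [h.key > 0]
31. n9.tag = -3  [C.depth + h.key - 22]
32. n0.key = false  [D₁.fin > 3]
33. n0.pre = "kp"  ["kp"]

-3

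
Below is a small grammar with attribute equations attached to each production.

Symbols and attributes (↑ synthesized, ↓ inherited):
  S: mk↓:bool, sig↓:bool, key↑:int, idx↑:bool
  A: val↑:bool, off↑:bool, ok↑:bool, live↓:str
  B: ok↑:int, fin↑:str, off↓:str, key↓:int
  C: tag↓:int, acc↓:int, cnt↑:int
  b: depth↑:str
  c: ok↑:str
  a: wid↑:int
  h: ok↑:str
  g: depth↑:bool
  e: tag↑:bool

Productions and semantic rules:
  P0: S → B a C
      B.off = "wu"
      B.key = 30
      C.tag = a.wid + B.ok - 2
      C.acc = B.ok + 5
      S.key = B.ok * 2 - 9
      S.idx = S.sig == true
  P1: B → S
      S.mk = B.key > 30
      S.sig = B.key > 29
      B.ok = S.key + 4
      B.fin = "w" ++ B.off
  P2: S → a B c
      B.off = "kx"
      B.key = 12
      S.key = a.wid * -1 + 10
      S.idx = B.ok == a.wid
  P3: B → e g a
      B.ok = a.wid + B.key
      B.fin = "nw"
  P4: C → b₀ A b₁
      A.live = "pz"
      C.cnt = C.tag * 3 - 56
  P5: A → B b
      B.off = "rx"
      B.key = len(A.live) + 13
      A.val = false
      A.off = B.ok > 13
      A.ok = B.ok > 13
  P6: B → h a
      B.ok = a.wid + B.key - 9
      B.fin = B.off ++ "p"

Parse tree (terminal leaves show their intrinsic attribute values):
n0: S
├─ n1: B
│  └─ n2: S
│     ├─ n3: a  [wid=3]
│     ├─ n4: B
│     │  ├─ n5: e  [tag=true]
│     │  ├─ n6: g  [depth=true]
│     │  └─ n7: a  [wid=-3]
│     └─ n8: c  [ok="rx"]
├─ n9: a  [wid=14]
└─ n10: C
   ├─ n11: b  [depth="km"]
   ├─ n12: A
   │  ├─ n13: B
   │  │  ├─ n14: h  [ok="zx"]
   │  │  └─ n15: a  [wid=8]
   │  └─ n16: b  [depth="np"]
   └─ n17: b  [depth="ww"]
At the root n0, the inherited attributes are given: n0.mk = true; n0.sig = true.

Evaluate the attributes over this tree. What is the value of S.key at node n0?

1. n0.mk = true  [given at root]
2. n0.sig = true  [given at root]
3. n1.off = "wu"  ["wu"]
4. n1.key = 30  [30]
5. n2.mk = false  [B.key > 30]
6. n2.sig = true  [B.key > 29]
7. n3.wid = 3  [terminal]
8. n4.off = "kx"  ["kx"]
9. n4.key = 12  [12]
10. n5.tag = true  [terminal]
11. n6.depth = true  [terminal]
12. n7.wid = -3  [terminal]
13. n4.ok = 9  [a.wid + B.key]
14. n4.fin = "nw"  ["nw"]
15. n8.ok = "rx"  [terminal]
16. n2.key = 7  [a.wid * -1 + 10]
17. n2.idx = false  [B.ok == a.wid]
18. n1.ok = 11  [S.key + 4]
19. n1.fin = "wwu"  ["w" ++ B.off]
20. n9.wid = 14  [terminal]
21. n10.tag = 23  [a.wid + B.ok - 2]
22. n10.acc = 16  [B.ok + 5]
23. n11.depth = "km"  [terminal]
24. n12.live = "pz"  ["pz"]
25. n13.off = "rx"  ["rx"]
26. n13.key = 15  [len(A.live) + 13]
27. n14.ok = "zx"  [terminal]
28. n15.wid = 8  [terminal]
29. n13.ok = 14  [a.wid + B.key - 9]
30. n13.fin = "rxp"  [B.off ++ "p"]
31. n16.depth = "np"  [terminal]
32. n12.val = false  [false]
33. n12.off = true  [B.ok > 13]
34. n12.ok = true  [B.ok > 13]
35. n17.depth = "ww"  [terminal]
36. n10.cnt = 13  [C.tag * 3 - 56]
37. n0.key = 13  [B.ok * 2 - 9]
38. n0.idx = true  [S.sig == true]

13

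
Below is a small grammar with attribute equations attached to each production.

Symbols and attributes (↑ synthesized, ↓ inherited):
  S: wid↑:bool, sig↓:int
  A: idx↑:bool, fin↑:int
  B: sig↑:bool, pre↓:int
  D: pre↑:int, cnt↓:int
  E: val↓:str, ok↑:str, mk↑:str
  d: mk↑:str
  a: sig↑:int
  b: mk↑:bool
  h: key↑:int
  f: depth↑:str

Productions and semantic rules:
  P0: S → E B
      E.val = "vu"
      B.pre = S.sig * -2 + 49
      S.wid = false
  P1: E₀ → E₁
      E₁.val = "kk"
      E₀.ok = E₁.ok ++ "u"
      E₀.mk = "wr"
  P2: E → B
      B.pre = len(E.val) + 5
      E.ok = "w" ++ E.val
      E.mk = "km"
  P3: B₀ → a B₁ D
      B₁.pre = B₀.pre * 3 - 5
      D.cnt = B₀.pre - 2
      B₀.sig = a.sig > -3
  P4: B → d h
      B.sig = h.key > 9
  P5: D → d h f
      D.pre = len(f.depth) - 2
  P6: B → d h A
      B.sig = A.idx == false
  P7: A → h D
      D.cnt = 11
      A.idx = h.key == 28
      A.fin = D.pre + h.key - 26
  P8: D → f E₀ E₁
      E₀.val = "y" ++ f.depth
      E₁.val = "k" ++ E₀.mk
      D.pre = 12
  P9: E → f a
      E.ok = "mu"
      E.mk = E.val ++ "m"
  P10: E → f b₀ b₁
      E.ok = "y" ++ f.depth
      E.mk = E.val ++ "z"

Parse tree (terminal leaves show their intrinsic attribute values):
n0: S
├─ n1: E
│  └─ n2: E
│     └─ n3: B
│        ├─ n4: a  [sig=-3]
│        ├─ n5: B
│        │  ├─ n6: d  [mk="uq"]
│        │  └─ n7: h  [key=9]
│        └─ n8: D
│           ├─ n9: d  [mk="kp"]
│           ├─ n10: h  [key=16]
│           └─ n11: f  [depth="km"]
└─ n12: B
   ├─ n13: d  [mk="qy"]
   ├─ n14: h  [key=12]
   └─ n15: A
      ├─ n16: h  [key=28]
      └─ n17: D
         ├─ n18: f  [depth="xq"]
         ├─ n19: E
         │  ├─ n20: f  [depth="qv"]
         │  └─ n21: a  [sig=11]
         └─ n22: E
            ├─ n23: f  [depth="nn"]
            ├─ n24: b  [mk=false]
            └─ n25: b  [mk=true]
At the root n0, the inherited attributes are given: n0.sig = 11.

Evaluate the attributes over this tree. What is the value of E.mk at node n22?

1. n0.sig = 11  [given at root]
2. n1.val = "vu"  ["vu"]
3. n2.val = "kk"  ["kk"]
4. n3.pre = 7  [len(E.val) + 5]
5. n4.sig = -3  [terminal]
6. n5.pre = 16  [B₀.pre * 3 - 5]
7. n6.mk = "uq"  [terminal]
8. n7.key = 9  [terminal]
9. n5.sig = false  [h.key > 9]
10. n8.cnt = 5  [B₀.pre - 2]
11. n9.mk = "kp"  [terminal]
12. n10.key = 16  [terminal]
13. n11.depth = "km"  [terminal]
14. n8.pre = 0  [len(f.depth) - 2]
15. n3.sig = false  [a.sig > -3]
16. n2.ok = "wkk"  ["w" ++ E.val]
17. n2.mk = "km"  ["km"]
18. n1.ok = "wkku"  [E₁.ok ++ "u"]
19. n1.mk = "wr"  ["wr"]
20. n12.pre = 27  [S.sig * -2 + 49]
21. n13.mk = "qy"  [terminal]
22. n14.key = 12  [terminal]
23. n16.key = 28  [terminal]
24. n17.cnt = 11  [11]
25. n18.depth = "xq"  [terminal]
26. n19.val = "yxq"  ["y" ++ f.depth]
27. n20.depth = "qv"  [terminal]
28. n21.sig = 11  [terminal]
29. n19.ok = "mu"  ["mu"]
30. n19.mk = "yxqm"  [E.val ++ "m"]
31. n22.val = "kyxqm"  ["k" ++ E₀.mk]
32. n23.depth = "nn"  [terminal]
33. n24.mk = false  [terminal]
34. n25.mk = true  [terminal]
35. n22.ok = "ynn"  ["y" ++ f.depth]
36. n22.mk = "kyxqmz"  [E.val ++ "z"]
37. n17.pre = 12  [12]
38. n15.idx = true  [h.key == 28]
39. n15.fin = 14  [D.pre + h.key - 26]
40. n12.sig = false  [A.idx == false]
41. n0.wid = false  [false]

"kyxqmz"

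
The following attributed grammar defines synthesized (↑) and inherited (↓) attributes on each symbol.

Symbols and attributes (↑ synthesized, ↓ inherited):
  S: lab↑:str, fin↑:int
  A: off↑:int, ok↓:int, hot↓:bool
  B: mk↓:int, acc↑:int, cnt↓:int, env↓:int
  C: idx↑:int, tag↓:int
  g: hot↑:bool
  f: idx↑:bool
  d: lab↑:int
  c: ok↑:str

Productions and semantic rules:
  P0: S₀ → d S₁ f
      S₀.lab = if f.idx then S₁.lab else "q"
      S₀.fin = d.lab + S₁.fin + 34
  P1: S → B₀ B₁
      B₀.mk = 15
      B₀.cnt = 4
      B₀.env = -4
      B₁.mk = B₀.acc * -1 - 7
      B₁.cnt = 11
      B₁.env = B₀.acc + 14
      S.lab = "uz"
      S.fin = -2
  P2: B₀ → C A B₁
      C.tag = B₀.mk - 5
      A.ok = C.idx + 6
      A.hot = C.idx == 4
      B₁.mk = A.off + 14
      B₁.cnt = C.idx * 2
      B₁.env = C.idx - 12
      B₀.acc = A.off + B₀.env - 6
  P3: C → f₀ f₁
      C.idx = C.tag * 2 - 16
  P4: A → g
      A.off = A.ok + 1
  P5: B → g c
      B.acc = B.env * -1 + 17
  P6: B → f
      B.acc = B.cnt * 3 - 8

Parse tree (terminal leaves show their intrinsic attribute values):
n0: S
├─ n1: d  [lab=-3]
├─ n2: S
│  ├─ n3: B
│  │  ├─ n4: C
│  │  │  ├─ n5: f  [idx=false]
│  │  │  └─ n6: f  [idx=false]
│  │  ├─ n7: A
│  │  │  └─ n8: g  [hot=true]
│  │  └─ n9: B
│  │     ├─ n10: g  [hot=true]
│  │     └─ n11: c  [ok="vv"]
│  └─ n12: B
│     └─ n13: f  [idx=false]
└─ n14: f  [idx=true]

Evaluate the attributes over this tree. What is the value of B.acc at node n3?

1. n1.lab = -3  [terminal]
2. n3.mk = 15  [15]
3. n3.cnt = 4  [4]
4. n3.env = -4  [-4]
5. n4.tag = 10  [B₀.mk - 5]
6. n5.idx = false  [terminal]
7. n6.idx = false  [terminal]
8. n4.idx = 4  [C.tag * 2 - 16]
9. n7.ok = 10  [C.idx + 6]
10. n7.hot = true  [C.idx == 4]
11. n8.hot = true  [terminal]
12. n7.off = 11  [A.ok + 1]
13. n9.mk = 25  [A.off + 14]
14. n9.cnt = 8  [C.idx * 2]
15. n9.env = -8  [C.idx - 12]
16. n10.hot = true  [terminal]
17. n11.ok = "vv"  [terminal]
18. n9.acc = 25  [B.env * -1 + 17]
19. n3.acc = 1  [A.off + B₀.env - 6]
20. n12.mk = -8  [B₀.acc * -1 - 7]
21. n12.cnt = 11  [11]
22. n12.env = 15  [B₀.acc + 14]
23. n13.idx = false  [terminal]
24. n12.acc = 25  [B.cnt * 3 - 8]
25. n2.lab = "uz"  ["uz"]
26. n2.fin = -2  [-2]
27. n14.idx = true  [terminal]
28. n0.lab = "uz"  [if f.idx then S₁.lab else "q"]
29. n0.fin = 29  [d.lab + S₁.fin + 34]

1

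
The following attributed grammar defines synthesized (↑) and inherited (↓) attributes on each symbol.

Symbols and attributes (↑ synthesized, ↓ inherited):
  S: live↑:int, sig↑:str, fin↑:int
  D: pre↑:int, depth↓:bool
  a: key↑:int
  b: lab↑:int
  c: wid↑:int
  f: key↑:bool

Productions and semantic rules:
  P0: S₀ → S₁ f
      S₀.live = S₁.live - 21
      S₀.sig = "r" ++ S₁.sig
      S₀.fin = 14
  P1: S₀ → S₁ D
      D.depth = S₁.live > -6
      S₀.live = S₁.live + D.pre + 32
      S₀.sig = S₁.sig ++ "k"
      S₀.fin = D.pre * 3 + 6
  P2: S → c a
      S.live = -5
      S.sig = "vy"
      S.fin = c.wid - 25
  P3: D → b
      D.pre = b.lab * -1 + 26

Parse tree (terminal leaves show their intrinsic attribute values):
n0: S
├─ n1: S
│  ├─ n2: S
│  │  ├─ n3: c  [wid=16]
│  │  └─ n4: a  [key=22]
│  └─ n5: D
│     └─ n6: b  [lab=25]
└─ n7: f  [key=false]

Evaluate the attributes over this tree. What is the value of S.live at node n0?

7

1. n3.wid = 16  [terminal]
2. n4.key = 22  [terminal]
3. n2.live = -5  [-5]
4. n2.sig = "vy"  ["vy"]
5. n2.fin = -9  [c.wid - 25]
6. n5.depth = true  [S₁.live > -6]
7. n6.lab = 25  [terminal]
8. n5.pre = 1  [b.lab * -1 + 26]
9. n1.live = 28  [S₁.live + D.pre + 32]
10. n1.sig = "vyk"  [S₁.sig ++ "k"]
11. n1.fin = 9  [D.pre * 3 + 6]
12. n7.key = false  [terminal]
13. n0.live = 7  [S₁.live - 21]
14. n0.sig = "rvyk"  ["r" ++ S₁.sig]
15. n0.fin = 14  [14]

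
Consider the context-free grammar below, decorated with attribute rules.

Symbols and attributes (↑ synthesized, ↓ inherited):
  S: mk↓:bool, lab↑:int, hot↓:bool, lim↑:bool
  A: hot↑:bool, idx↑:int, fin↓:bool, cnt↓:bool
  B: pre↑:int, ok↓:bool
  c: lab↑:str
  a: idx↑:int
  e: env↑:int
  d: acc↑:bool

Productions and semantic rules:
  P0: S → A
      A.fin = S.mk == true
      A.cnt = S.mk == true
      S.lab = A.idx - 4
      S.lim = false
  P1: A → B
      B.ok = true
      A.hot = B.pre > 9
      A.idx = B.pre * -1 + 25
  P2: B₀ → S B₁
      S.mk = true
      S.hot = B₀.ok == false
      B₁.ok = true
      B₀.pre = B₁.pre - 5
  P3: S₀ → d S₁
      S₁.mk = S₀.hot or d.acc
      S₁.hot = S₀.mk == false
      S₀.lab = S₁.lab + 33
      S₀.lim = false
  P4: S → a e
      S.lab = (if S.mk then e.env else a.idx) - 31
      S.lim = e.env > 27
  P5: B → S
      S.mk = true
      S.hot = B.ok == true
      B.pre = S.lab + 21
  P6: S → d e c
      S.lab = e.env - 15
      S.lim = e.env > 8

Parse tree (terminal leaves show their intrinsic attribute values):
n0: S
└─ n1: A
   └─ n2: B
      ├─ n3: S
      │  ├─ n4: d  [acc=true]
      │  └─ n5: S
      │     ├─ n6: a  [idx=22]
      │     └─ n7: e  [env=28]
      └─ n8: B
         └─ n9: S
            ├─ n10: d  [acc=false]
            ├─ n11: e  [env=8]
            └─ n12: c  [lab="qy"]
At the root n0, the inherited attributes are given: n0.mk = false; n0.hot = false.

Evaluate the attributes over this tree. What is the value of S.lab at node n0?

12

1. n0.mk = false  [given at root]
2. n0.hot = false  [given at root]
3. n1.fin = false  [S.mk == true]
4. n1.cnt = false  [S.mk == true]
5. n2.ok = true  [true]
6. n3.mk = true  [true]
7. n3.hot = false  [B₀.ok == false]
8. n4.acc = true  [terminal]
9. n5.mk = true  [S₀.hot or d.acc]
10. n5.hot = false  [S₀.mk == false]
11. n6.idx = 22  [terminal]
12. n7.env = 28  [terminal]
13. n5.lab = -3  [(if S.mk then e.env else a.idx) - 31]
14. n5.lim = true  [e.env > 27]
15. n3.lab = 30  [S₁.lab + 33]
16. n3.lim = false  [false]
17. n8.ok = true  [true]
18. n9.mk = true  [true]
19. n9.hot = true  [B.ok == true]
20. n10.acc = false  [terminal]
21. n11.env = 8  [terminal]
22. n12.lab = "qy"  [terminal]
23. n9.lab = -7  [e.env - 15]
24. n9.lim = false  [e.env > 8]
25. n8.pre = 14  [S.lab + 21]
26. n2.pre = 9  [B₁.pre - 5]
27. n1.hot = false  [B.pre > 9]
28. n1.idx = 16  [B.pre * -1 + 25]
29. n0.lab = 12  [A.idx - 4]
30. n0.lim = false  [false]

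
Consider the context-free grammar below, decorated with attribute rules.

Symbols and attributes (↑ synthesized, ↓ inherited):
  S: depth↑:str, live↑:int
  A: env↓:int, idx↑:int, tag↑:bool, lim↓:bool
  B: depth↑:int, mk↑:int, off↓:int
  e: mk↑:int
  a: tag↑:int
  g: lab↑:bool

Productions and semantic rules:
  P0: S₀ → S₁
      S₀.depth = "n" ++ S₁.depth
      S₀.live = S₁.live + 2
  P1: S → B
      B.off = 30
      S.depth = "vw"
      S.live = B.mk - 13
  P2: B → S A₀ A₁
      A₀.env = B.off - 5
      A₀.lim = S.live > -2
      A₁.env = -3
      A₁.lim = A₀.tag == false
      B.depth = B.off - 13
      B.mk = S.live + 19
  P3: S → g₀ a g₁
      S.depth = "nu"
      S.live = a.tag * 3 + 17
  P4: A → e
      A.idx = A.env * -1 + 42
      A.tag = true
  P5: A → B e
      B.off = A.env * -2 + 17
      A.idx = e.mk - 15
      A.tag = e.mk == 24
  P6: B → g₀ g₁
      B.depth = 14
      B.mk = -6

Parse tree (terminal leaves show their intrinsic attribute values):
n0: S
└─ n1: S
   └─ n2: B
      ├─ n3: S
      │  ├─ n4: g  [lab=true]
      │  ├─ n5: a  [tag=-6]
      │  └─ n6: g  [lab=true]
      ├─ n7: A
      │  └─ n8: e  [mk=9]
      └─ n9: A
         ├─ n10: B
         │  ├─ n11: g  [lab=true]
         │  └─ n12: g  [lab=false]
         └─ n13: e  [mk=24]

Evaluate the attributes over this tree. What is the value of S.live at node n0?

7

1. n2.off = 30  [30]
2. n4.lab = true  [terminal]
3. n5.tag = -6  [terminal]
4. n6.lab = true  [terminal]
5. n3.depth = "nu"  ["nu"]
6. n3.live = -1  [a.tag * 3 + 17]
7. n7.env = 25  [B.off - 5]
8. n7.lim = true  [S.live > -2]
9. n8.mk = 9  [terminal]
10. n7.idx = 17  [A.env * -1 + 42]
11. n7.tag = true  [true]
12. n9.env = -3  [-3]
13. n9.lim = false  [A₀.tag == false]
14. n10.off = 23  [A.env * -2 + 17]
15. n11.lab = true  [terminal]
16. n12.lab = false  [terminal]
17. n10.depth = 14  [14]
18. n10.mk = -6  [-6]
19. n13.mk = 24  [terminal]
20. n9.idx = 9  [e.mk - 15]
21. n9.tag = true  [e.mk == 24]
22. n2.depth = 17  [B.off - 13]
23. n2.mk = 18  [S.live + 19]
24. n1.depth = "vw"  ["vw"]
25. n1.live = 5  [B.mk - 13]
26. n0.depth = "nvw"  ["n" ++ S₁.depth]
27. n0.live = 7  [S₁.live + 2]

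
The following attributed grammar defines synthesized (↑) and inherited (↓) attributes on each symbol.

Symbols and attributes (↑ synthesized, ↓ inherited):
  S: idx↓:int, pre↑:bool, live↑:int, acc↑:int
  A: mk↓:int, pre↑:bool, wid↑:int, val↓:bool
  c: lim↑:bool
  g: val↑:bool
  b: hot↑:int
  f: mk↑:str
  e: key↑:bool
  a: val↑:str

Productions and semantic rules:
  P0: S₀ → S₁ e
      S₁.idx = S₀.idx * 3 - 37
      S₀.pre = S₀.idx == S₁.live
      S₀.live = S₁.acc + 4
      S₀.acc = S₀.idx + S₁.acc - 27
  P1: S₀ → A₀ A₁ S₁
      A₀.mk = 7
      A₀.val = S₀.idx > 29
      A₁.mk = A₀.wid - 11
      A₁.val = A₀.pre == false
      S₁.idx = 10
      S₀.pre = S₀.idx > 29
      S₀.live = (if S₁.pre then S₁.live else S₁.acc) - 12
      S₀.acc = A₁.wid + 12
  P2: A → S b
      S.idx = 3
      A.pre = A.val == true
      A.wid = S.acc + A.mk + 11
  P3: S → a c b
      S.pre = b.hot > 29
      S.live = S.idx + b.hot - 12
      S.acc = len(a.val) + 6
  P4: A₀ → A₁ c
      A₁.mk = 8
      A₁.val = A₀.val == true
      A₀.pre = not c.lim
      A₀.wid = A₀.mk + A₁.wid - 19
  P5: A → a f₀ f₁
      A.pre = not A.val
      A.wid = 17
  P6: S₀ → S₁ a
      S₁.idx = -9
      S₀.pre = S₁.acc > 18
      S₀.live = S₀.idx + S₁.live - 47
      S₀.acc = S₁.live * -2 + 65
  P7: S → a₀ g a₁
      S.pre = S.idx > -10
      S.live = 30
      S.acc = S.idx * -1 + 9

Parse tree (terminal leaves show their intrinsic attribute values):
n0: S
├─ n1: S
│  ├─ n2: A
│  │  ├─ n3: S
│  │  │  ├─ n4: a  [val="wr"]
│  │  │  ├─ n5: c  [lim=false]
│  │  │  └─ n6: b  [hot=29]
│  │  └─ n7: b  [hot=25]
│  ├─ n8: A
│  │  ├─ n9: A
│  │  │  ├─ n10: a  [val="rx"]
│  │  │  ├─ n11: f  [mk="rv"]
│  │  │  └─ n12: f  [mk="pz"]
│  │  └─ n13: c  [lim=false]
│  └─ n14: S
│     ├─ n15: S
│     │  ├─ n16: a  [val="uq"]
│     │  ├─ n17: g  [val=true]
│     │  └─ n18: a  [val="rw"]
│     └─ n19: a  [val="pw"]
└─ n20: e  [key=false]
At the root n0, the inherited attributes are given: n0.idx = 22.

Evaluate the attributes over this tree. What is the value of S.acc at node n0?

1. n0.idx = 22  [given at root]
2. n1.idx = 29  [S₀.idx * 3 - 37]
3. n2.mk = 7  [7]
4. n2.val = false  [S₀.idx > 29]
5. n3.idx = 3  [3]
6. n4.val = "wr"  [terminal]
7. n5.lim = false  [terminal]
8. n6.hot = 29  [terminal]
9. n3.pre = false  [b.hot > 29]
10. n3.live = 20  [S.idx + b.hot - 12]
11. n3.acc = 8  [len(a.val) + 6]
12. n7.hot = 25  [terminal]
13. n2.pre = false  [A.val == true]
14. n2.wid = 26  [S.acc + A.mk + 11]
15. n8.mk = 15  [A₀.wid - 11]
16. n8.val = true  [A₀.pre == false]
17. n9.mk = 8  [8]
18. n9.val = true  [A₀.val == true]
19. n10.val = "rx"  [terminal]
20. n11.mk = "rv"  [terminal]
21. n12.mk = "pz"  [terminal]
22. n9.pre = false  [not A.val]
23. n9.wid = 17  [17]
24. n13.lim = false  [terminal]
25. n8.pre = true  [not c.lim]
26. n8.wid = 13  [A₀.mk + A₁.wid - 19]
27. n14.idx = 10  [10]
28. n15.idx = -9  [-9]
29. n16.val = "uq"  [terminal]
30. n17.val = true  [terminal]
31. n18.val = "rw"  [terminal]
32. n15.pre = true  [S.idx > -10]
33. n15.live = 30  [30]
34. n15.acc = 18  [S.idx * -1 + 9]
35. n19.val = "pw"  [terminal]
36. n14.pre = false  [S₁.acc > 18]
37. n14.live = -7  [S₀.idx + S₁.live - 47]
38. n14.acc = 5  [S₁.live * -2 + 65]
39. n1.pre = false  [S₀.idx > 29]
40. n1.live = -7  [(if S₁.pre then S₁.live else S₁.acc) - 12]
41. n1.acc = 25  [A₁.wid + 12]
42. n20.key = false  [terminal]
43. n0.pre = false  [S₀.idx == S₁.live]
44. n0.live = 29  [S₁.acc + 4]
45. n0.acc = 20  [S₀.idx + S₁.acc - 27]

20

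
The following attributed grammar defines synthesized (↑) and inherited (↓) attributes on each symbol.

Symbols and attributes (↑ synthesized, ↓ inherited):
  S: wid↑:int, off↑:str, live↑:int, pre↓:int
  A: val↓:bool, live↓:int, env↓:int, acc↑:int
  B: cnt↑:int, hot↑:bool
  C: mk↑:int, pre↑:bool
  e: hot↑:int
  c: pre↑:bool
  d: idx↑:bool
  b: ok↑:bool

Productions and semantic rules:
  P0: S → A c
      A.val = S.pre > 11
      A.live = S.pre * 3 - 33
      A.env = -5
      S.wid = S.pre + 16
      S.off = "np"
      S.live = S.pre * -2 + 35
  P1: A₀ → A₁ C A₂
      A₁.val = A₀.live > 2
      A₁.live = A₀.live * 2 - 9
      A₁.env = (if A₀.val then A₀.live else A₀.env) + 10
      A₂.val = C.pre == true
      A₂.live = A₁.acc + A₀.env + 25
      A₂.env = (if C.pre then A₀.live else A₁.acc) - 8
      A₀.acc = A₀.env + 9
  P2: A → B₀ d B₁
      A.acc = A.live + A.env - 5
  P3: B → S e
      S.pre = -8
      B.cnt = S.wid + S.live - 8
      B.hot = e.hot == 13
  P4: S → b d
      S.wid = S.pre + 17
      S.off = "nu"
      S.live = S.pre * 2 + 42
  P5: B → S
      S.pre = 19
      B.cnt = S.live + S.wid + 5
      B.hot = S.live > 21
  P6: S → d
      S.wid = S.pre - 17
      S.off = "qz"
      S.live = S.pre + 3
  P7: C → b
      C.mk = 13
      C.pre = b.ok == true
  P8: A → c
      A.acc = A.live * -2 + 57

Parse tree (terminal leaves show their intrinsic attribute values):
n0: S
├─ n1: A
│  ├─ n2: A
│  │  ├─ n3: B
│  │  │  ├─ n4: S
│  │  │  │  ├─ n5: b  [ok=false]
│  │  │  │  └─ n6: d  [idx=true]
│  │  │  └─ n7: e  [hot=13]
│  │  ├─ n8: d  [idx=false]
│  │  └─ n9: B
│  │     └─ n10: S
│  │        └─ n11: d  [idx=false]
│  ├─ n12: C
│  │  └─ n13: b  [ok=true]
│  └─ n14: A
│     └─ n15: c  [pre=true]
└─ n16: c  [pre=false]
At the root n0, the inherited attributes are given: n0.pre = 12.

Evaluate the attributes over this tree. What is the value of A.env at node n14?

-5

1. n0.pre = 12  [given at root]
2. n1.val = true  [S.pre > 11]
3. n1.live = 3  [S.pre * 3 - 33]
4. n1.env = -5  [-5]
5. n2.val = true  [A₀.live > 2]
6. n2.live = -3  [A₀.live * 2 - 9]
7. n2.env = 13  [(if A₀.val then A₀.live else A₀.env) + 10]
8. n4.pre = -8  [-8]
9. n5.ok = false  [terminal]
10. n6.idx = true  [terminal]
11. n4.wid = 9  [S.pre + 17]
12. n4.off = "nu"  ["nu"]
13. n4.live = 26  [S.pre * 2 + 42]
14. n7.hot = 13  [terminal]
15. n3.cnt = 27  [S.wid + S.live - 8]
16. n3.hot = true  [e.hot == 13]
17. n8.idx = false  [terminal]
18. n10.pre = 19  [19]
19. n11.idx = false  [terminal]
20. n10.wid = 2  [S.pre - 17]
21. n10.off = "qz"  ["qz"]
22. n10.live = 22  [S.pre + 3]
23. n9.cnt = 29  [S.live + S.wid + 5]
24. n9.hot = true  [S.live > 21]
25. n2.acc = 5  [A.live + A.env - 5]
26. n13.ok = true  [terminal]
27. n12.mk = 13  [13]
28. n12.pre = true  [b.ok == true]
29. n14.val = true  [C.pre == true]
30. n14.live = 25  [A₁.acc + A₀.env + 25]
31. n14.env = -5  [(if C.pre then A₀.live else A₁.acc) - 8]
32. n15.pre = true  [terminal]
33. n14.acc = 7  [A.live * -2 + 57]
34. n1.acc = 4  [A₀.env + 9]
35. n16.pre = false  [terminal]
36. n0.wid = 28  [S.pre + 16]
37. n0.off = "np"  ["np"]
38. n0.live = 11  [S.pre * -2 + 35]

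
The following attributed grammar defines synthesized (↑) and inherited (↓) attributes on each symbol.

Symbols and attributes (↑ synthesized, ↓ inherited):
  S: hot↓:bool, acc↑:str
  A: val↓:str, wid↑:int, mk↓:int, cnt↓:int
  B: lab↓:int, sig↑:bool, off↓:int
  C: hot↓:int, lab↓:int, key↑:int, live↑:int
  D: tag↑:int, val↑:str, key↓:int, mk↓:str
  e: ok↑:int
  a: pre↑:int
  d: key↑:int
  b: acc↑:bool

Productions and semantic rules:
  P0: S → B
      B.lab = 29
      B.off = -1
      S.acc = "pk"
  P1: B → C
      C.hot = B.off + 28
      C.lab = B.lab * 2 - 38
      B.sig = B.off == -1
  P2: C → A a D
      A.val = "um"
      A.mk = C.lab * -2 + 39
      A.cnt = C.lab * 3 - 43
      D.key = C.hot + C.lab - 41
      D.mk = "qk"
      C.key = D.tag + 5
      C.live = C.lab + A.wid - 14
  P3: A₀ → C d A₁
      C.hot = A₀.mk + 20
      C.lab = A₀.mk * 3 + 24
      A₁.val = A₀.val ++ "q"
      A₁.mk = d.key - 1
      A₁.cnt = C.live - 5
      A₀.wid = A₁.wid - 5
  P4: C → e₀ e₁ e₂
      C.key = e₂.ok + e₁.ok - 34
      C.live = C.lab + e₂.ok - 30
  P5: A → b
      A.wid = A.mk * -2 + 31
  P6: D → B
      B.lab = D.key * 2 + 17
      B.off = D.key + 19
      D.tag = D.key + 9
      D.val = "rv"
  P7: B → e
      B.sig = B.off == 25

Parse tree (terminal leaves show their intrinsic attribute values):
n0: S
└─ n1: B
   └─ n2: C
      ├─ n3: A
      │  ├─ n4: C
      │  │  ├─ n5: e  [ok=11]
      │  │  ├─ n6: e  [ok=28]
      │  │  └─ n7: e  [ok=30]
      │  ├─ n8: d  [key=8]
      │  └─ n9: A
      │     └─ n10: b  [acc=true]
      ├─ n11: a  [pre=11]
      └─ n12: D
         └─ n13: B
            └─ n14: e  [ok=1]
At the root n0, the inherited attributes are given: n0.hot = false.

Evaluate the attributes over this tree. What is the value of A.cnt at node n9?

16

1. n0.hot = false  [given at root]
2. n1.lab = 29  [29]
3. n1.off = -1  [-1]
4. n2.hot = 27  [B.off + 28]
5. n2.lab = 20  [B.lab * 2 - 38]
6. n3.val = "um"  ["um"]
7. n3.mk = -1  [C.lab * -2 + 39]
8. n3.cnt = 17  [C.lab * 3 - 43]
9. n4.hot = 19  [A₀.mk + 20]
10. n4.lab = 21  [A₀.mk * 3 + 24]
11. n5.ok = 11  [terminal]
12. n6.ok = 28  [terminal]
13. n7.ok = 30  [terminal]
14. n4.key = 24  [e₂.ok + e₁.ok - 34]
15. n4.live = 21  [C.lab + e₂.ok - 30]
16. n8.key = 8  [terminal]
17. n9.val = "umq"  [A₀.val ++ "q"]
18. n9.mk = 7  [d.key - 1]
19. n9.cnt = 16  [C.live - 5]
20. n10.acc = true  [terminal]
21. n9.wid = 17  [A.mk * -2 + 31]
22. n3.wid = 12  [A₁.wid - 5]
23. n11.pre = 11  [terminal]
24. n12.key = 6  [C.hot + C.lab - 41]
25. n12.mk = "qk"  ["qk"]
26. n13.lab = 29  [D.key * 2 + 17]
27. n13.off = 25  [D.key + 19]
28. n14.ok = 1  [terminal]
29. n13.sig = true  [B.off == 25]
30. n12.tag = 15  [D.key + 9]
31. n12.val = "rv"  ["rv"]
32. n2.key = 20  [D.tag + 5]
33. n2.live = 18  [C.lab + A.wid - 14]
34. n1.sig = true  [B.off == -1]
35. n0.acc = "pk"  ["pk"]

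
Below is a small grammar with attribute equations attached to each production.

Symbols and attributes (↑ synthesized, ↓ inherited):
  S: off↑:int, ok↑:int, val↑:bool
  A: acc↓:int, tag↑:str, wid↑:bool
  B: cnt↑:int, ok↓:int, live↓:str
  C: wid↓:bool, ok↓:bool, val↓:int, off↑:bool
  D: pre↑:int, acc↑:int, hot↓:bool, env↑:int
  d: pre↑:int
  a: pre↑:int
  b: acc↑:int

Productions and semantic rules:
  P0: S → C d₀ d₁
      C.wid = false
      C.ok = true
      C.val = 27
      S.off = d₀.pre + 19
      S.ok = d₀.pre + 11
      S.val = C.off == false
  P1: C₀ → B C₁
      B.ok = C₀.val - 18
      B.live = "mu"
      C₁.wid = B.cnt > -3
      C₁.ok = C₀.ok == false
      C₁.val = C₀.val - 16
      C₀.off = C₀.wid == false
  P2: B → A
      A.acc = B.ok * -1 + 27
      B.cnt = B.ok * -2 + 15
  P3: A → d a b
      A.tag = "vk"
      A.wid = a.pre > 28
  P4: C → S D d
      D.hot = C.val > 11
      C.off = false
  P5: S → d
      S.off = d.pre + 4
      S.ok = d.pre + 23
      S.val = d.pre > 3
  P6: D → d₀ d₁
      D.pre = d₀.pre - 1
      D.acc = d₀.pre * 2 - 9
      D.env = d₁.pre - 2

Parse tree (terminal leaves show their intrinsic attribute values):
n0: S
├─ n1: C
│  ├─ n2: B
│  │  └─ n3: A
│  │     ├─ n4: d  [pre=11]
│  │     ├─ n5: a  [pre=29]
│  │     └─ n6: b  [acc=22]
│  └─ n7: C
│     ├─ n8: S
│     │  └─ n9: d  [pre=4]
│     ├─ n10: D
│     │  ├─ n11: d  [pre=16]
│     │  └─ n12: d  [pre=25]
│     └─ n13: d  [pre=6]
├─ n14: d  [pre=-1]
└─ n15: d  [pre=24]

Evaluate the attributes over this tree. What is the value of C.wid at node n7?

false

1. n1.wid = false  [false]
2. n1.ok = true  [true]
3. n1.val = 27  [27]
4. n2.ok = 9  [C₀.val - 18]
5. n2.live = "mu"  ["mu"]
6. n3.acc = 18  [B.ok * -1 + 27]
7. n4.pre = 11  [terminal]
8. n5.pre = 29  [terminal]
9. n6.acc = 22  [terminal]
10. n3.tag = "vk"  ["vk"]
11. n3.wid = true  [a.pre > 28]
12. n2.cnt = -3  [B.ok * -2 + 15]
13. n7.wid = false  [B.cnt > -3]
14. n7.ok = false  [C₀.ok == false]
15. n7.val = 11  [C₀.val - 16]
16. n9.pre = 4  [terminal]
17. n8.off = 8  [d.pre + 4]
18. n8.ok = 27  [d.pre + 23]
19. n8.val = true  [d.pre > 3]
20. n10.hot = false  [C.val > 11]
21. n11.pre = 16  [terminal]
22. n12.pre = 25  [terminal]
23. n10.pre = 15  [d₀.pre - 1]
24. n10.acc = 23  [d₀.pre * 2 - 9]
25. n10.env = 23  [d₁.pre - 2]
26. n13.pre = 6  [terminal]
27. n7.off = false  [false]
28. n1.off = true  [C₀.wid == false]
29. n14.pre = -1  [terminal]
30. n15.pre = 24  [terminal]
31. n0.off = 18  [d₀.pre + 19]
32. n0.ok = 10  [d₀.pre + 11]
33. n0.val = false  [C.off == false]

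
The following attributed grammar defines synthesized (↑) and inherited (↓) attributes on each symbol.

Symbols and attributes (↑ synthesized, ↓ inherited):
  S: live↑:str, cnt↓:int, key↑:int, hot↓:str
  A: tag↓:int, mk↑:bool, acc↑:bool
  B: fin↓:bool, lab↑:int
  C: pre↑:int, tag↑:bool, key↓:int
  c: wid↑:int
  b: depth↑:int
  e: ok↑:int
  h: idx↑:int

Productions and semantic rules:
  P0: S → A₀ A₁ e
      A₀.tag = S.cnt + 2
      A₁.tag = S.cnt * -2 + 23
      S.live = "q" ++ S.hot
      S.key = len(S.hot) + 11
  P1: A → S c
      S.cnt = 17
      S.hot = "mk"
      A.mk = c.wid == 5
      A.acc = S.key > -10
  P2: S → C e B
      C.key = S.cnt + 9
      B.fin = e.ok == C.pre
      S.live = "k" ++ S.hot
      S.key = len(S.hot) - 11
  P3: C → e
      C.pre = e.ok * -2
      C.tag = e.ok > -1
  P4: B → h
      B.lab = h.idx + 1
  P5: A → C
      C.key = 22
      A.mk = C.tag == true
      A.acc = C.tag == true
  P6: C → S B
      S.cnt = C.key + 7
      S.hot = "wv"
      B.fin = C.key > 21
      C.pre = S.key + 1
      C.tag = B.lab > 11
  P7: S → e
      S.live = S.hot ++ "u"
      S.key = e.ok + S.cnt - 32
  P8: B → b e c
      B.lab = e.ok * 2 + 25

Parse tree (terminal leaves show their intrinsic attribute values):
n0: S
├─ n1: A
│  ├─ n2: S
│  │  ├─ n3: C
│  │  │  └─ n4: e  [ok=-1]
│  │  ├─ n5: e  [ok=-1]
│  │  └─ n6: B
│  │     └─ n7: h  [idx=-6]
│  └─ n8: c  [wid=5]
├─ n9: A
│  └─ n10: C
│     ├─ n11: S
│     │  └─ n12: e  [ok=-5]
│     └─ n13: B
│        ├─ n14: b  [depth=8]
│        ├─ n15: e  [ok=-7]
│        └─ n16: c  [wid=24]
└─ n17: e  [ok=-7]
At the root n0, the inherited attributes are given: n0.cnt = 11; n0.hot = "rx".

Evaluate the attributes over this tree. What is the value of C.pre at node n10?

1. n0.cnt = 11  [given at root]
2. n0.hot = "rx"  [given at root]
3. n1.tag = 13  [S.cnt + 2]
4. n2.cnt = 17  [17]
5. n2.hot = "mk"  ["mk"]
6. n3.key = 26  [S.cnt + 9]
7. n4.ok = -1  [terminal]
8. n3.pre = 2  [e.ok * -2]
9. n3.tag = false  [e.ok > -1]
10. n5.ok = -1  [terminal]
11. n6.fin = false  [e.ok == C.pre]
12. n7.idx = -6  [terminal]
13. n6.lab = -5  [h.idx + 1]
14. n2.live = "kmk"  ["k" ++ S.hot]
15. n2.key = -9  [len(S.hot) - 11]
16. n8.wid = 5  [terminal]
17. n1.mk = true  [c.wid == 5]
18. n1.acc = true  [S.key > -10]
19. n9.tag = 1  [S.cnt * -2 + 23]
20. n10.key = 22  [22]
21. n11.cnt = 29  [C.key + 7]
22. n11.hot = "wv"  ["wv"]
23. n12.ok = -5  [terminal]
24. n11.live = "wvu"  [S.hot ++ "u"]
25. n11.key = -8  [e.ok + S.cnt - 32]
26. n13.fin = true  [C.key > 21]
27. n14.depth = 8  [terminal]
28. n15.ok = -7  [terminal]
29. n16.wid = 24  [terminal]
30. n13.lab = 11  [e.ok * 2 + 25]
31. n10.pre = -7  [S.key + 1]
32. n10.tag = false  [B.lab > 11]
33. n9.mk = false  [C.tag == true]
34. n9.acc = false  [C.tag == true]
35. n17.ok = -7  [terminal]
36. n0.live = "qrx"  ["q" ++ S.hot]
37. n0.key = 13  [len(S.hot) + 11]

-7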